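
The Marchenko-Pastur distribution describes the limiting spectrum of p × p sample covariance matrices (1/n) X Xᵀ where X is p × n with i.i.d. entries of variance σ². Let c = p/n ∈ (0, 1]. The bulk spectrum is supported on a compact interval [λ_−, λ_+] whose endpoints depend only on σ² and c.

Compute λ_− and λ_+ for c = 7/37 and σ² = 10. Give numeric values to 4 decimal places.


c = 7/37 = 0.189189; √c = 0.434959.
λ_− = σ² (1 − √c)² = 10 · (1 − 0.434959)² = 10 · (0.565041)² = 3.192715.
λ_+ = σ² (1 + √c)² = 10 · (1 + 0.434959)² = 10 · (1.434959)² = 20.591069.

Rounded to 4 decimal places: λ_− ≈ 3.1927, λ_+ ≈ 20.5911.


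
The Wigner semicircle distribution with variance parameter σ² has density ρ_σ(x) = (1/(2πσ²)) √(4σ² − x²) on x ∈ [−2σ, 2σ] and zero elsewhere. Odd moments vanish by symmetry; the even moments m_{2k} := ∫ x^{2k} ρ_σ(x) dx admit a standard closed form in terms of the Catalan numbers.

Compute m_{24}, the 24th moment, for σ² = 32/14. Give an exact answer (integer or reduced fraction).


By the scaled semicircle moment identity, m_{2k} = σ^{2k} · C_k with k = 12.
C_12 = (1/(k+1)) · C(2k, k) = (1/13) · C(24, 12) = (1/13) · 2704156 = 208012.
σ^{2k} = (σ²)^k = (32/14)^12 = 281474976710656/13841287201.

Therefore m_{24} = σ^{24} · C_12 = (281474976710656/13841287201) · 208012 = 8364310407933853696/1977326743.


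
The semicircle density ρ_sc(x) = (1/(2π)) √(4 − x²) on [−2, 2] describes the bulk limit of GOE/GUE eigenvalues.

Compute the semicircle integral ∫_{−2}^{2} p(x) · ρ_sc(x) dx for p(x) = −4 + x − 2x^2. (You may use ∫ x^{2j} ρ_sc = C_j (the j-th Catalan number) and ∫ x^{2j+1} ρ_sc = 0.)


Write p(x) = Σ a_i x^i, split into monomials and integrate each against ρ_sc separately.
Using ∫ x^{2j} ρ_sc = C_j = (1/(j+1)) C(2j, j) (Catalan numbers) and ∫ x^{2j+1} ρ_sc = 0 (odd monomials vanish by symmetry):
  i = 0 (even): a_0 · C_{0} = -4 · 1 = -4
  i = 1 (odd): ∫ x^1 ρ_sc = 0 (vanishes)
  i = 2 (even): a_2 · C_{1} = -2 · 1 = -2

Summing the contributions: ∫_{−2}^{2} p(x) ρ_sc(x) dx = (-4) + (-2) = -6.


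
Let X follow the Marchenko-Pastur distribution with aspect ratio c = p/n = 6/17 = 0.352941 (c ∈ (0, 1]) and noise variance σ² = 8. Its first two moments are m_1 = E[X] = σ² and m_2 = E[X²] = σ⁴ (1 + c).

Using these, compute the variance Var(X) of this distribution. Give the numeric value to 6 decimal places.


m_1 = E[X] = σ² = 8, so m_1² = 64.
m_2 = E[X²] = σ⁴ (1 + c) = 64 · (1 + 0.352941) = 64 · 1.352941 = 86.588235.
(Note m_2 − m_1² simplifies to c · σ⁴ = 0.352941 · 64.)

Var(X) = m_2 − m_1² = 86.588235 − 64 = 22.588235.


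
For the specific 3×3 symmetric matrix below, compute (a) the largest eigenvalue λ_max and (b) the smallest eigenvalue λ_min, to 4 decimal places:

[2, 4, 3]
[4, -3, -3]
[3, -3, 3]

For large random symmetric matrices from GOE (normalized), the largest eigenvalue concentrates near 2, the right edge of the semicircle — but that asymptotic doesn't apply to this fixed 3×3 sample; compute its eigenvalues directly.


Since M is real symmetric, all three eigenvalues are real; they are the roots of det(λI − M) = λ³ − (tr M) λ² + s λ − det M, where s is the sum of the principal 2×2 minors.
tr M = 2 + (-3) + 3 = 2.
s = (2·(-3) − 4²) + (2·3 − 3²) + ((-3)·3 − (-3)²) = -22 + (-3) + (-18) = -43.
det M (expand along row 1) = 2·(-18) − 4·21 + 3·(-3) = -129.
Characteristic polynomial: λ³ − 2λ² − 43λ + 129 = 0.
Substitute λ = y + (tr M)/3 = y + 0.666667 to remove the quadratic term: y³ + p·y + q = 0 with p = s − (tr M)²/3 = -44.333333 and q = −2(tr M)³/27 + (tr M)·s/3 − det M = 99.740741.
Three real roots ⇒ use the trigonometric (Viète) form: r = 2√(−p/3) = 7.688375, φ = arccos(3q/(p·r)) = arccos(-0.877867) = 2.642187 rad.
y_k = r·cos(φ/3 − 2πk/3) for k = 0, 1, 2 gives y = 4.894336, 2.687756, -7.582092.
λ_k = y_k + 0.666667 gives λ = 5.5610, 3.3544, -6.9154 (check: the sum is 2.0000 = tr M).

Hence λ_max = 5.5610 and λ_min = -6.9154.


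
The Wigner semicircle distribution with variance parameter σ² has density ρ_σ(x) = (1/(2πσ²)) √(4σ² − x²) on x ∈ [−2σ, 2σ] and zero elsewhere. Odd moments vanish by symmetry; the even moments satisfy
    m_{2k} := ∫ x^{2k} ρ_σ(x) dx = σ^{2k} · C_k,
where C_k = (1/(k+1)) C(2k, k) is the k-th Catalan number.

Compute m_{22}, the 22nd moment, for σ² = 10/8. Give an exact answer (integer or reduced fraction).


By the scaled semicircle moment identity, m_{2k} = σ^{2k} · C_k with k = 11.
C_11 = (1/(k+1)) · C(2k, k) = (1/12) · C(22, 11) = (1/12) · 705432 = 58786.
σ^{2k} = (σ²)^k = (10/8)^11 = 48828125/4194304.

Therefore m_{22} = σ^{22} · C_11 = (48828125/4194304) · 58786 = 1435205078125/2097152.


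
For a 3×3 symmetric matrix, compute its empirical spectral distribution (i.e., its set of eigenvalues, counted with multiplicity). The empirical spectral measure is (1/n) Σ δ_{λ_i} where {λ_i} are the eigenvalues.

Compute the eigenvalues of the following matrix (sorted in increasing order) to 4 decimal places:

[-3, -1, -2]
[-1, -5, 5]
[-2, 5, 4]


Since M is real symmetric, all three eigenvalues are real; they are the roots of det(λI − M) = λ³ − (tr M) λ² + s λ − det M, where s is the sum of the principal 2×2 minors.
tr M = -3 + (-5) + 4 = -4.
s = ((-3)·(-5) − (-1)²) + ((-3)·4 − (-2)²) + ((-5)·4 − 5²) = 14 + (-16) + (-45) = -47.
det M (expand along row 1) = (-3)·(-45) − (-1)·6 + (-2)·(-15) = 171.
Characteristic polynomial: λ³ + 4λ² − 47λ − 171 = 0.
Substitute λ = y + (tr M)/3 = y − 1.333333 to remove the quadratic term: y³ + p·y + q = 0 with p = s − (tr M)²/3 = -52.333333 and q = −2(tr M)³/27 + (tr M)·s/3 − det M = -103.592593.
Three real roots ⇒ use the trigonometric (Viète) form: r = 2√(−p/3) = 8.353309, φ = arccos(3q/(p·r)) = arccos(0.710907) = 0.780009 rad.
y_k = r·cos(φ/3 − 2πk/3) for k = 0, 1, 2 gives y = 8.072548, -2.176487, -5.896061.
λ_k = y_k − 1.333333 gives λ = 6.7392, -3.5098, -7.2294 (check: the sum is -4.0000 = tr M).

Eigenvalues sorted in increasing order: [-7.2294, -3.5098, 6.7392].


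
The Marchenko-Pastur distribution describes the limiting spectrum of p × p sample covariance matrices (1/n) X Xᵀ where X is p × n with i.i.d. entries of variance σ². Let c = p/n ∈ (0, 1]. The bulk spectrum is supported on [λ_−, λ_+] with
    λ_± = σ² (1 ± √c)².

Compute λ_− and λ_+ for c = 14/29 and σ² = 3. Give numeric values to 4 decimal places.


c = 14/29 = 0.482759; √c = 0.694808.
λ_− = σ² (1 − √c)² = 3 · (1 − 0.694808)² = 3 · (0.305192)² = 0.279426.
λ_+ = σ² (1 + √c)² = 3 · (1 + 0.694808)² = 3 · (1.694808)² = 8.617126.

Rounded to 4 decimal places: λ_− ≈ 0.2794, λ_+ ≈ 8.6171.


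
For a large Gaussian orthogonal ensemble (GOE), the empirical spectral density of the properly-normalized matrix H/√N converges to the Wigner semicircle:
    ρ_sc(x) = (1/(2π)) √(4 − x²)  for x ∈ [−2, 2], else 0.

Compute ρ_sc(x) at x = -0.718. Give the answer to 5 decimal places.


ρ_sc(x) = (1/(2π)) √(4 − x²). With x = -0.718:
  4 − x² = 4 − (-0.718)² = 4 − 0.515524 = 3.484476.
  √(4 − x²) = 1.866675.
  1/(2π) = 0.159155.
  ρ_sc(-0.718) = 0.159155 · 1.866675 = 0.297091.

Rounded to 5 decimal places: ρ_sc(-0.718) ≈ 0.29709.


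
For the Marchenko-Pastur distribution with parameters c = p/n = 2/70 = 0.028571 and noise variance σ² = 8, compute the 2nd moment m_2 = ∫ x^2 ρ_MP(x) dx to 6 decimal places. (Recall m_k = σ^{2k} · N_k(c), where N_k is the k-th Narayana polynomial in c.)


E[X²] = σ⁴ (1 + c) (second MP moment). With σ² = 8 (so σ⁴ = 64) and c = 2/70 = 0.028571: E[X²] = 64 · (1 + 0.028571) = 64 · 1.028571.

So E[X^2] = 65.828571.


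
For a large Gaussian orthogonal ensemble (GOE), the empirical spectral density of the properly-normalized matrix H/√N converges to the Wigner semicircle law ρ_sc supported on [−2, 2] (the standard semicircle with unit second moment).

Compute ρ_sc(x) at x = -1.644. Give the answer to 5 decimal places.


ρ_sc(x) = (1/(2π)) √(4 − x²). With x = -1.644:
  4 − x² = 4 − (-1.644)² = 4 − 2.702736 = 1.297264.
  √(4 − x²) = 1.138975.
  1/(2π) = 0.159155.
  ρ_sc(-1.644) = 0.159155 · 1.138975 = 0.181273.

Rounded to 5 decimal places: ρ_sc(-1.644) ≈ 0.18127.


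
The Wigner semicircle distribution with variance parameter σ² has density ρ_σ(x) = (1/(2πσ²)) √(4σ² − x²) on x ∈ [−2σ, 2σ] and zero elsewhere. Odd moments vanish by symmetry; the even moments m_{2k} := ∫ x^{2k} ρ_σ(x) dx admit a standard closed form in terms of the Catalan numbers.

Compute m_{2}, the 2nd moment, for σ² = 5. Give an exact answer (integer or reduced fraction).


By the scaled semicircle moment identity, m_{2k} = σ^{2k} · C_k with k = 1.
C_1 = (1/(k+1)) · C(2k, k) = (1/2) · C(2, 1) = (1/2) · 2 = 1.
σ^{2k} = (σ²)^k = (5)^1 = 5.

Therefore m_{2} = σ^{2} · C_1 = 5 · 1 = 5.


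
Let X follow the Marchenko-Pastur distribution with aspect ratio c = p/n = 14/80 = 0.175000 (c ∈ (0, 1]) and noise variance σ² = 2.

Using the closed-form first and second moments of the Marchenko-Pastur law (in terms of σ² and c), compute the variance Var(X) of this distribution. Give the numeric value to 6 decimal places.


Recall the MP moments m_1 = E[X] = σ² and m_2 = E[X²] = σ⁴ (1 + c).
m_1 = E[X] = σ² = 2, so m_1² = 4.
m_2 = E[X²] = σ⁴ (1 + c) = 4 · (1 + 0.175000) = 4 · 1.175000 = 4.700000.
(Note m_2 − m_1² simplifies to c · σ⁴ = 0.175000 · 4.)

Var(X) = m_2 − m_1² = 4.700000 − 4 = 0.700000.


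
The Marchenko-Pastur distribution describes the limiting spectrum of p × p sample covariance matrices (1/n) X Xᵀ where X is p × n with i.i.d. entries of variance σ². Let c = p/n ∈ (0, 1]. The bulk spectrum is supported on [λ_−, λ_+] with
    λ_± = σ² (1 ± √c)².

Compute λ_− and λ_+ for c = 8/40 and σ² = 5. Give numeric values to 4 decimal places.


c = 8/40 = 0.200000; √c = 0.447214.
λ_− = σ² (1 − √c)² = 5 · (1 − 0.447214)² = 5 · (0.552786)² = 1.527864.
λ_+ = σ² (1 + √c)² = 5 · (1 + 0.447214)² = 5 · (1.447214)² = 10.472136.

Rounded to 4 decimal places: λ_− ≈ 1.5279, λ_+ ≈ 10.4721.


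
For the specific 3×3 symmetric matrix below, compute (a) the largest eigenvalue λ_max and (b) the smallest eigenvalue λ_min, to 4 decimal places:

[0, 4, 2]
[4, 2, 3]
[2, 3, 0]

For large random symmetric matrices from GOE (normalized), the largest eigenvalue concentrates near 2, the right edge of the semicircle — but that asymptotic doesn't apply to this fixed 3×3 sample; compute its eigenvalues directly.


Since M is real symmetric, all three eigenvalues are real; they are the roots of det(λI − M) = λ³ − (tr M) λ² + s λ − det M, where s is the sum of the principal 2×2 minors.
tr M = 0 + 2 + 0 = 2.
s = (0·2 − 4²) + (0·0 − 2²) + (2·0 − 3²) = -16 + (-4) + (-9) = -29.
det M (expand along row 1) = 0·(-9) − 4·(-6) + 2·8 = 40.
Characteristic polynomial: λ³ − 2λ² − 29λ − 40 = 0.
Substitute λ = y + (tr M)/3 = y + 0.666667 to remove the quadratic term: y³ + p·y + q = 0 with p = s − (tr M)²/3 = -30.333333 and q = −2(tr M)³/27 + (tr M)·s/3 − det M = -59.925926.
Three real roots ⇒ use the trigonometric (Viète) form: r = 2√(−p/3) = 6.359595, φ = arccos(3q/(p·r)) = arccos(0.931937) = 0.371079 rad.
y_k = r·cos(φ/3 − 2πk/3) for k = 0, 1, 2 gives y = 6.311006, -2.475992, -3.835014.
λ_k = y_k + 0.666667 gives λ = 6.9777, -1.8093, -3.1683 (check: the sum is 2.0000 = tr M).

Hence λ_max = 6.9777 and λ_min = -3.1683.


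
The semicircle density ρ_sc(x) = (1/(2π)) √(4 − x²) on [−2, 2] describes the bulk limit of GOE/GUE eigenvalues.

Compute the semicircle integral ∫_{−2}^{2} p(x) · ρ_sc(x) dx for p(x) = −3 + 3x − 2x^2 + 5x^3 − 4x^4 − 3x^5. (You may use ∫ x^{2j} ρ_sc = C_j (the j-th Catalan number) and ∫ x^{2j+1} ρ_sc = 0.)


Write p(x) = Σ a_i x^i, split into monomials and integrate each against ρ_sc separately.
Using ∫ x^{2j} ρ_sc = C_j = (1/(j+1)) C(2j, j) (Catalan numbers) and ∫ x^{2j+1} ρ_sc = 0 (odd monomials vanish by symmetry):
  i = 0 (even): a_0 · C_{0} = -3 · 1 = -3
  i = 1 (odd): ∫ x^1 ρ_sc = 0 (vanishes)
  i = 2 (even): a_2 · C_{1} = -2 · 1 = -2
  i = 3 (odd): ∫ x^3 ρ_sc = 0 (vanishes)
  i = 4 (even): a_4 · C_{2} = -4 · 2 = -8
  i = 5 (odd): ∫ x^5 ρ_sc = 0 (vanishes)

Summing the contributions: ∫_{−2}^{2} p(x) ρ_sc(x) dx = (-3) + (-2) + (-8) = -13.


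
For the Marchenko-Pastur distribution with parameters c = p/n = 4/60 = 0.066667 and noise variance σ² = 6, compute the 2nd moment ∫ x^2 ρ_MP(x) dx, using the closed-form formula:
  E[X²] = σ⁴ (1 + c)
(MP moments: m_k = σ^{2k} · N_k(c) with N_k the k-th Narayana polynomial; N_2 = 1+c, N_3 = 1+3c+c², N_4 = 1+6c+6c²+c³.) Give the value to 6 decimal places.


E[X²] = σ⁴ (1 + c) (second MP moment). With σ² = 6 (so σ⁴ = 36) and c = 4/60 = 0.066667: E[X²] = 36 · (1 + 0.066667) = 36 · 1.066667.

So E[X^2] = 38.400000.


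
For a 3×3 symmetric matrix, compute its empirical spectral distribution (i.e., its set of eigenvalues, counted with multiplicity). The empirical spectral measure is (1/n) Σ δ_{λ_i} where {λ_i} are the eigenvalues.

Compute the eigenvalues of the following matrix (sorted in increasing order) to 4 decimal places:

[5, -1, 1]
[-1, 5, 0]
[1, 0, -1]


Since M is real symmetric, all three eigenvalues are real; they are the roots of det(λI − M) = λ³ − (tr M) λ² + s λ − det M, where s is the sum of the principal 2×2 minors.
tr M = 5 + 5 + (-1) = 9.
s = (5·5 − (-1)²) + (5·(-1) − 1²) + (5·(-1) − 0²) = 24 + (-6) + (-5) = 13.
det M (expand along row 1) = 5·(-5) − (-1)·1 + 1·(-5) = -29.
Characteristic polynomial: λ³ − 9λ² + 13λ + 29 = 0.
Substitute λ = y + (tr M)/3 = y + 3.000000 to remove the quadratic term: y³ + p·y + q = 0 with p = s − (tr M)²/3 = -14.000000 and q = −2(tr M)³/27 + (tr M)·s/3 − det M = 14.000000.
Three real roots ⇒ use the trigonometric (Viète) form: r = 2√(−p/3) = 4.320494, φ = arccos(3q/(p·r)) = arccos(-0.694365) = 2.338334 rad.
y_k = r·cos(φ/3 − 2πk/3) for k = 0, 1, 2 gives y = 3.073185, 1.093360, -4.166545.
λ_k = y_k + 3.000000 gives λ = 6.0732, 4.0934, -1.1665 (check: the sum is 9.0000 = tr M).

Eigenvalues sorted in increasing order: [-1.1665, 4.0934, 6.0732].


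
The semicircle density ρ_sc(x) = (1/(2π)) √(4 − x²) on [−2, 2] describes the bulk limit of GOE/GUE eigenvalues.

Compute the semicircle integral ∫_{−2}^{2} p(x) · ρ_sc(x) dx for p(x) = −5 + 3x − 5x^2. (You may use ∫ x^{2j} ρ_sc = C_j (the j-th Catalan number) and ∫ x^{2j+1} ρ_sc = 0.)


Write p(x) = Σ a_i x^i, split into monomials and integrate each against ρ_sc separately.
Using ∫ x^{2j} ρ_sc = C_j = (1/(j+1)) C(2j, j) (Catalan numbers) and ∫ x^{2j+1} ρ_sc = 0 (odd monomials vanish by symmetry):
  i = 0 (even): a_0 · C_{0} = -5 · 1 = -5
  i = 1 (odd): ∫ x^1 ρ_sc = 0 (vanishes)
  i = 2 (even): a_2 · C_{1} = -5 · 1 = -5

Summing the contributions: ∫_{−2}^{2} p(x) ρ_sc(x) dx = (-5) + (-5) = -10.


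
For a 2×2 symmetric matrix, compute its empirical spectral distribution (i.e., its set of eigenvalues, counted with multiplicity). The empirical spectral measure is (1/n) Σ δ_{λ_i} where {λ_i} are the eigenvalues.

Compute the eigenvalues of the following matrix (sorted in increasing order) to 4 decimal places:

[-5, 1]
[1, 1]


Since M is real symmetric, both eigenvalues are real; they are the roots of det(λI − M) = λ² − (tr M) λ + det M.
tr M = -5 + 1 = -4.
det M = (-5)·1 − 1² = -5 − 1 = -6.
Characteristic polynomial: λ² + 4λ − 6 = 0.
Discriminant Δ = (tr M)² − 4·det M = 16 − (-24) = 40; √Δ = 6.324555.
λ = (tr M ± √Δ)/2 = (-4 ± 6.324555)/2, giving (tr M − √Δ)/2 = -5.1623 and (tr M + √Δ)/2 = 1.1623.

Eigenvalues sorted in increasing order: [-5.1623, 1.1623].


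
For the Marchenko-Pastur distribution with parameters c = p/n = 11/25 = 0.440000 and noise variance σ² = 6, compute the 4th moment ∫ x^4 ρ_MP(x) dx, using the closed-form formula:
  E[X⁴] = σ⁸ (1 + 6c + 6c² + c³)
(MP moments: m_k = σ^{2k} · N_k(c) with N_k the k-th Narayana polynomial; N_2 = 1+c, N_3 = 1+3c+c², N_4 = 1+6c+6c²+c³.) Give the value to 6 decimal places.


E[X⁴] = σ⁸ (1 + 6c + 6c² + c³) (fourth MP moment). With σ² = 6 (so σ⁸ = 1296) and c = 11/25 = 0.440000: E[X⁴] = 1296 · (1 + 6·0.440000 + 6·(0.440000)² + (0.440000)³) = 1296 · 4.886784.

So E[X^4] = 6333.272064.


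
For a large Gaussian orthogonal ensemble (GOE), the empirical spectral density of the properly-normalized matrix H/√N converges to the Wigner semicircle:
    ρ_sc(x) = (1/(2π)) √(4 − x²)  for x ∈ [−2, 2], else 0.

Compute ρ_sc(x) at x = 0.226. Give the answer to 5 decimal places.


ρ_sc(x) = (1/(2π)) √(4 − x²). With x = 0.226:
  4 − x² = 4 − (0.226)² = 4 − 0.051076 = 3.948924.
  √(4 − x²) = 1.987190.
  1/(2π) = 0.159155.
  ρ_sc(0.226) = 0.159155 · 1.987190 = 0.316271.

Rounded to 5 decimal places: ρ_sc(0.226) ≈ 0.31627.


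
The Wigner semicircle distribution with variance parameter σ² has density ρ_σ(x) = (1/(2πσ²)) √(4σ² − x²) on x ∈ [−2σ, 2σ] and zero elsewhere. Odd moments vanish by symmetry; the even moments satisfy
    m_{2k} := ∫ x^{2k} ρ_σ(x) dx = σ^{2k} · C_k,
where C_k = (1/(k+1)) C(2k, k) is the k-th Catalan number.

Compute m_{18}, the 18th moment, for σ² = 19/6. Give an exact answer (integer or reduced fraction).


By the scaled semicircle moment identity, m_{2k} = σ^{2k} · C_k with k = 9.
C_9 = (1/(k+1)) · C(2k, k) = (1/10) · C(18, 9) = (1/10) · 48620 = 4862.
σ^{2k} = (σ²)^k = (19/6)^9 = 322687697779/10077696.

Therefore m_{18} = σ^{18} · C_9 = (322687697779/10077696) · 4862 = 784453793300749/5038848.


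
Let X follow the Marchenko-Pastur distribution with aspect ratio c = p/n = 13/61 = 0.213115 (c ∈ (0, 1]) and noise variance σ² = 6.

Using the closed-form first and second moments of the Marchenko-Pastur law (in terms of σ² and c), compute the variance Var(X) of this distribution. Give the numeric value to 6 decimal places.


Recall the MP moments m_1 = E[X] = σ² and m_2 = E[X²] = σ⁴ (1 + c).
m_1 = E[X] = σ² = 6, so m_1² = 36.
m_2 = E[X²] = σ⁴ (1 + c) = 36 · (1 + 0.213115) = 36 · 1.213115 = 43.672131.
(Note m_2 − m_1² simplifies to c · σ⁴ = 0.213115 · 36.)

Var(X) = m_2 − m_1² = 43.672131 − 36 = 7.672131.


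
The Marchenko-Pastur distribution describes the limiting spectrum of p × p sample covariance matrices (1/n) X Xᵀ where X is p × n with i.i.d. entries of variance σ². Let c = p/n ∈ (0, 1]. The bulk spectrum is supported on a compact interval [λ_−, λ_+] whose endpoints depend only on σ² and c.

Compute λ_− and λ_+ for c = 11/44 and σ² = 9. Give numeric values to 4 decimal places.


c = 11/44 = 0.250000; √c = 0.500000.
λ_− = σ² (1 − √c)² = 9 · (1 − 0.500000)² = 9 · (0.500000)² = 2.250000.
λ_+ = σ² (1 + √c)² = 9 · (1 + 0.500000)² = 9 · (1.500000)² = 20.250000.

Rounded to 4 decimal places: λ_− ≈ 2.2500, λ_+ ≈ 20.2500.


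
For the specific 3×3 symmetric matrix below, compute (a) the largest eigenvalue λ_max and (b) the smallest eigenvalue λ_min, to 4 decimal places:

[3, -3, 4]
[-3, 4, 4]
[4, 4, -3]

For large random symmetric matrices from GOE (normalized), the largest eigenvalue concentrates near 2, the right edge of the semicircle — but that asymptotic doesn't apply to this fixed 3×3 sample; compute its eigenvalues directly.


Since M is real symmetric, all three eigenvalues are real; they are the roots of det(λI − M) = λ³ − (tr M) λ² + s λ − det M, where s is the sum of the principal 2×2 minors.
tr M = 3 + 4 + (-3) = 4.
s = (3·4 − (-3)²) + (3·(-3) − 4²) + (4·(-3) − 4²) = 3 + (-25) + (-28) = -50.
det M (expand along row 1) = 3·(-28) − (-3)·(-7) + 4·(-28) = -217.
Characteristic polynomial: λ³ − 4λ² − 50λ + 217 = 0.
Substitute λ = y + (tr M)/3 = y + 1.333333 to remove the quadratic term: y³ + p·y + q = 0 with p = s − (tr M)²/3 = -55.333333 and q = −2(tr M)³/27 + (tr M)·s/3 − det M = 145.592593.
Three real roots ⇒ use the trigonometric (Viète) form: r = 2√(−p/3) = 8.589399, φ = arccos(3q/(p·r)) = arccos(-0.918990) = 2.736308 rad.
y_k = r·cos(φ/3 − 2πk/3) for k = 0, 1, 2 gives y = 5.257436, 3.253701, -8.511137.
λ_k = y_k + 1.333333 gives λ = 6.5908, 4.5870, -7.1778 (check: the sum is 4.0000 = tr M).

Hence λ_max = 6.5908 and λ_min = -7.1778.


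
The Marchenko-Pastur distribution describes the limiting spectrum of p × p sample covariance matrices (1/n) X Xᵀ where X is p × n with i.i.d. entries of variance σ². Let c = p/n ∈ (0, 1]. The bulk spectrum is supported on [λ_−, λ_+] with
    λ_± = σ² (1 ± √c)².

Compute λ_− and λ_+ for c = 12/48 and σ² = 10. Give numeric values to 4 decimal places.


c = 12/48 = 0.250000; √c = 0.500000.
λ_− = σ² (1 − √c)² = 10 · (1 − 0.500000)² = 10 · (0.500000)² = 2.500000.
λ_+ = σ² (1 + √c)² = 10 · (1 + 0.500000)² = 10 · (1.500000)² = 22.500000.

Rounded to 4 decimal places: λ_− ≈ 2.5000, λ_+ ≈ 22.5000.


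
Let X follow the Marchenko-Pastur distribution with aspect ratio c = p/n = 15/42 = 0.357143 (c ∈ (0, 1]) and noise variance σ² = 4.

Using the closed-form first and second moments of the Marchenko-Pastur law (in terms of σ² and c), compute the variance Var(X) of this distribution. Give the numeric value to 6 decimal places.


Recall the MP moments m_1 = E[X] = σ² and m_2 = E[X²] = σ⁴ (1 + c).
m_1 = E[X] = σ² = 4, so m_1² = 16.
m_2 = E[X²] = σ⁴ (1 + c) = 16 · (1 + 0.357143) = 16 · 1.357143 = 21.714286.
(Note m_2 − m_1² simplifies to c · σ⁴ = 0.357143 · 16.)

Var(X) = m_2 − m_1² = 21.714286 − 16 = 5.714286.


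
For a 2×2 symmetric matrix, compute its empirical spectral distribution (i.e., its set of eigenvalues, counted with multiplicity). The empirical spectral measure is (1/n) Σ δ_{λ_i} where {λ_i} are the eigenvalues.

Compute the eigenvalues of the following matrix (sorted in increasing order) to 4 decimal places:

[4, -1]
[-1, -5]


Since M is real symmetric, both eigenvalues are real; they are the roots of det(λI − M) = λ² − (tr M) λ + det M.
tr M = 4 + (-5) = -1.
det M = 4·(-5) − (-1)² = -20 − 1 = -21.
Characteristic polynomial: λ² + λ − 21 = 0.
Discriminant Δ = (tr M)² − 4·det M = 1 − (-84) = 85; √Δ = 9.219544.
λ = (tr M ± √Δ)/2 = (-1 ± 9.219544)/2, giving (tr M − √Δ)/2 = -5.1098 and (tr M + √Δ)/2 = 4.1098.

Eigenvalues sorted in increasing order: [-5.1098, 4.1098].


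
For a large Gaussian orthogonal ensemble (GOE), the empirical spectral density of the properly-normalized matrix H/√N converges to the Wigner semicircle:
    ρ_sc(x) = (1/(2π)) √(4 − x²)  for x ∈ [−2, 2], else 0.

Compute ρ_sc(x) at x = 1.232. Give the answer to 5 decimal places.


ρ_sc(x) = (1/(2π)) √(4 − x²). With x = 1.232:
  4 − x² = 4 − (1.232)² = 4 − 1.517824 = 2.482176.
  √(4 − x²) = 1.575492.
  1/(2π) = 0.159155.
  ρ_sc(1.232) = 0.159155 · 1.575492 = 0.250747.

Rounded to 5 decimal places: ρ_sc(1.232) ≈ 0.25075.


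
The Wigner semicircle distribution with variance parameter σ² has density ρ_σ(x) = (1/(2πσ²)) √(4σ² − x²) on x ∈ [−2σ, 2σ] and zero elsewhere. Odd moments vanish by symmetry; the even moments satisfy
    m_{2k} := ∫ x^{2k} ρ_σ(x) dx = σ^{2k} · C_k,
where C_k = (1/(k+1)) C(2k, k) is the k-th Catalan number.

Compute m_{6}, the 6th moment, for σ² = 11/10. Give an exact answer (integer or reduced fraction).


By the scaled semicircle moment identity, m_{2k} = σ^{2k} · C_k with k = 3.
C_3 = (1/(k+1)) · C(2k, k) = (1/4) · C(6, 3) = (1/4) · 20 = 5.
σ^{2k} = (σ²)^k = (11/10)^3 = 1331/1000.

Therefore m_{6} = σ^{6} · C_3 = (1331/1000) · 5 = 1331/200.


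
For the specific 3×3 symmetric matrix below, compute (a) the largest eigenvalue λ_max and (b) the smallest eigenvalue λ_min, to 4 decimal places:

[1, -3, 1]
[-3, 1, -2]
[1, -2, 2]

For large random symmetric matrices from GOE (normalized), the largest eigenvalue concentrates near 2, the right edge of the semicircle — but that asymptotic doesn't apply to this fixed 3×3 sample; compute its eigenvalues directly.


Since M is real symmetric, all three eigenvalues are real; they are the roots of det(λI − M) = λ³ − (tr M) λ² + s λ − det M, where s is the sum of the principal 2×2 minors.
tr M = 1 + 1 + 2 = 4.
s = (1·1 − (-3)²) + (1·2 − 1²) + (1·2 − (-2)²) = -8 + 1 + (-2) = -9.
det M (expand along row 1) = 1·(-2) − (-3)·(-4) + 1·5 = -9.
Characteristic polynomial: λ³ − 4λ² − 9λ + 9 = 0.
Substitute λ = y + (tr M)/3 = y + 1.333333 to remove the quadratic term: y³ + p·y + q = 0 with p = s − (tr M)²/3 = -14.333333 and q = −2(tr M)³/27 + (tr M)·s/3 − det M = -7.740741.
Three real roots ⇒ use the trigonometric (Viète) form: r = 2√(−p/3) = 4.371626, φ = arccos(3q/(p·r)) = arccos(0.370607) = 1.191134 rad.
y_k = r·cos(φ/3 − 2πk/3) for k = 0, 1, 2 gives y = 4.031548, -0.551772, -3.479776.
λ_k = y_k + 1.333333 gives λ = 5.3649, 0.7816, -2.1464 (check: the sum is 4.0000 = tr M).

Hence λ_max = 5.3649 and λ_min = -2.1464.


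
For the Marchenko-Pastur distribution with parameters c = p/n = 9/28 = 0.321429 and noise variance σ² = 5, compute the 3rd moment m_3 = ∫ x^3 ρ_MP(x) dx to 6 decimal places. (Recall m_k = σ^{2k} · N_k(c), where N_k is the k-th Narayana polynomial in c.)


E[X³] = σ⁶ (1 + 3c + c²) (third MP moment). With σ² = 5 (so σ⁶ = 125) and c = 9/28 = 0.321429: E[X³] = 125 · (1 + 3·0.321429 + (0.321429)²) = 125 · 2.067602.

So E[X^3] = 258.450255.


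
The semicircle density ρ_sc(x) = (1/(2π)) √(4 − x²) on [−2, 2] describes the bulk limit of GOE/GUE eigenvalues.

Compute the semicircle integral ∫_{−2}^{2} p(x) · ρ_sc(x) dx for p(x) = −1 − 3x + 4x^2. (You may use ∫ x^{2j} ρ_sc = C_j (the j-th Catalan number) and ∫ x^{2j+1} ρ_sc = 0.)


Write p(x) = Σ a_i x^i, split into monomials and integrate each against ρ_sc separately.
Using ∫ x^{2j} ρ_sc = C_j = (1/(j+1)) C(2j, j) (Catalan numbers) and ∫ x^{2j+1} ρ_sc = 0 (odd monomials vanish by symmetry):
  i = 0 (even): a_0 · C_{0} = -1 · 1 = -1
  i = 1 (odd): ∫ x^1 ρ_sc = 0 (vanishes)
  i = 2 (even): a_2 · C_{1} = 4 · 1 = 4

Summing the contributions: ∫_{−2}^{2} p(x) ρ_sc(x) dx = (-1) + 4 = 3.


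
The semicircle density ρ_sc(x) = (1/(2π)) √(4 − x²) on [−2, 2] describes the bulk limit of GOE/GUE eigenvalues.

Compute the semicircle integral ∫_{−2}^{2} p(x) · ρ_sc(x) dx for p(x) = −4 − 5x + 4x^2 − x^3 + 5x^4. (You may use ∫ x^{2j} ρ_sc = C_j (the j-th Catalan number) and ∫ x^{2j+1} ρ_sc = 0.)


Write p(x) = Σ a_i x^i, split into monomials and integrate each against ρ_sc separately.
Using ∫ x^{2j} ρ_sc = C_j = (1/(j+1)) C(2j, j) (Catalan numbers) and ∫ x^{2j+1} ρ_sc = 0 (odd monomials vanish by symmetry):
  i = 0 (even): a_0 · C_{0} = -4 · 1 = -4
  i = 1 (odd): ∫ x^1 ρ_sc = 0 (vanishes)
  i = 2 (even): a_2 · C_{1} = 4 · 1 = 4
  i = 3 (odd): ∫ x^3 ρ_sc = 0 (vanishes)
  i = 4 (even): a_4 · C_{2} = 5 · 2 = 10

Summing the contributions: ∫_{−2}^{2} p(x) ρ_sc(x) dx = (-4) + 4 + 10 = 10.


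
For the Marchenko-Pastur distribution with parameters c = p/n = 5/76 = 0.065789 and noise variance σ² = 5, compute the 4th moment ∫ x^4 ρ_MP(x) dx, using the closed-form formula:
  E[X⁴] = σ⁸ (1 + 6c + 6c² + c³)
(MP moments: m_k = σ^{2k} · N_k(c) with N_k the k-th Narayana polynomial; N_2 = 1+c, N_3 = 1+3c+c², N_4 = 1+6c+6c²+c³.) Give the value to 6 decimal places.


E[X⁴] = σ⁸ (1 + 6c + 6c² + c³) (fourth MP moment). With σ² = 5 (so σ⁸ = 625) and c = 5/76 = 0.065789: E[X⁴] = 625 · (1 + 6·0.065789 + 6·(0.065789)² + (0.065789)³) = 625 · 1.420991.

So E[X^4] = 888.119453.


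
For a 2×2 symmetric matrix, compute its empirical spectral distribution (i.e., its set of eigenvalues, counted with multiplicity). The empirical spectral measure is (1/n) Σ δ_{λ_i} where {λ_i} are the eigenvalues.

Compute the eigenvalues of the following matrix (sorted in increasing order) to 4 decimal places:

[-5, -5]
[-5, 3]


Since M is real symmetric, both eigenvalues are real; they are the roots of det(λI − M) = λ² − (tr M) λ + det M.
tr M = -5 + 3 = -2.
det M = (-5)·3 − (-5)² = -15 − 25 = -40.
Characteristic polynomial: λ² + 2λ − 40 = 0.
Discriminant Δ = (tr M)² − 4·det M = 4 − (-160) = 164; √Δ = 12.806248.
λ = (tr M ± √Δ)/2 = (-2 ± 12.806248)/2, giving (tr M − √Δ)/2 = -7.4031 and (tr M + √Δ)/2 = 5.4031.

Eigenvalues sorted in increasing order: [-7.4031, 5.4031].


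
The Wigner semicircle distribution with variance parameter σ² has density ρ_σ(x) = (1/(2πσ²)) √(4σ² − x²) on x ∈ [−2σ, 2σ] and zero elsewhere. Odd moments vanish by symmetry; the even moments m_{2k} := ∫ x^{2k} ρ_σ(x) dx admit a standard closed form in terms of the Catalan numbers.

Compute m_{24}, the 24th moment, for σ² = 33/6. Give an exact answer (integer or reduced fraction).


By the scaled semicircle moment identity, m_{2k} = σ^{2k} · C_k with k = 12.
C_12 = (1/(k+1)) · C(2k, k) = (1/13) · C(24, 12) = (1/13) · 2704156 = 208012.
σ^{2k} = (σ²)^k = (33/6)^12 = 3138428376721/4096.

Therefore m_{24} = σ^{24} · C_12 = (3138428376721/4096) · 208012 = 163207690874622163/1024.


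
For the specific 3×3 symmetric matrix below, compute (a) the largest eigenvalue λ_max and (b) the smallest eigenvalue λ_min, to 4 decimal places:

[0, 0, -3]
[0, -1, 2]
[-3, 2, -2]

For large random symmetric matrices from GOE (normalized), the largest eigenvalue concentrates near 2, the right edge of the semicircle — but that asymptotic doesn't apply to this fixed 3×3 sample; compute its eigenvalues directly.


Since M is real symmetric, all three eigenvalues are real; they are the roots of det(λI − M) = λ³ − (tr M) λ² + s λ − det M, where s is the sum of the principal 2×2 minors.
tr M = 0 + (-1) + (-2) = -3.
s = (0·(-1) − 0²) + (0·(-2) − (-3)²) + ((-1)·(-2) − 2²) = 0 + (-9) + (-2) = -11.
det M (expand along row 1) = 0·(-2) − 0·6 + (-3)·(-3) = 9.
Characteristic polynomial: λ³ + 3λ² − 11λ − 9 = 0.
Substitute λ = y + (tr M)/3 = y − 1.000000 to remove the quadratic term: y³ + p·y + q = 0 with p = s − (tr M)²/3 = -14.000000 and q = −2(tr M)³/27 + (tr M)·s/3 − det M = 4.000000.
Three real roots ⇒ use the trigonometric (Viète) form: r = 2√(−p/3) = 4.320494, φ = arccos(3q/(p·r)) = arccos(-0.198390) = 1.770511 rad.
y_k = r·cos(φ/3 − 2πk/3) for k = 0, 1, 2 gives y = 3.589664, 0.287410, -3.877074.
λ_k = y_k − 1.000000 gives λ = 2.5897, -0.7126, -4.8771 (check: the sum is -3.0000 = tr M).

Hence λ_max = 2.5897 and λ_min = -4.8771.


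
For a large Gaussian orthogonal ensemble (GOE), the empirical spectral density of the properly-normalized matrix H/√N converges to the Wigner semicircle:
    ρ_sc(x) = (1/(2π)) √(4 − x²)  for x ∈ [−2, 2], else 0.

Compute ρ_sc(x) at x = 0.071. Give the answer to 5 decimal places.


ρ_sc(x) = (1/(2π)) √(4 − x²). With x = 0.071:
  4 − x² = 4 − (0.071)² = 4 − 0.005041 = 3.994959.
  √(4 − x²) = 1.998739.
  1/(2π) = 0.159155.
  ρ_sc(0.071) = 0.159155 · 1.998739 = 0.318109.

Rounded to 5 decimal places: ρ_sc(0.071) ≈ 0.31811.


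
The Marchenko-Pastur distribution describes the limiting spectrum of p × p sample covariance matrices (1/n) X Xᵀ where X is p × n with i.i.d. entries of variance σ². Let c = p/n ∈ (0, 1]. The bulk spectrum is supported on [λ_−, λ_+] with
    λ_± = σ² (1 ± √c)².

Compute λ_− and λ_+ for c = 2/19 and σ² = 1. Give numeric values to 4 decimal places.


c = 2/19 = 0.105263; √c = 0.324443.
λ_− = σ² (1 − √c)² = 1 · (1 − 0.324443)² = 1 · (0.675557)² = 0.456377.
λ_+ = σ² (1 + √c)² = 1 · (1 + 0.324443)² = 1 · (1.324443)² = 1.754149.

Rounded to 4 decimal places: λ_− ≈ 0.4564, λ_+ ≈ 1.7541.


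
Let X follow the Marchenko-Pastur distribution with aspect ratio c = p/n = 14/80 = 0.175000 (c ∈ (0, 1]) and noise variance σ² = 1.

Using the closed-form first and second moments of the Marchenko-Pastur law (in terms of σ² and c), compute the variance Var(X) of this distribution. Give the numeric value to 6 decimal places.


Recall the MP moments m_1 = E[X] = σ² and m_2 = E[X²] = σ⁴ (1 + c).
m_1 = E[X] = σ² = 1, so m_1² = 1.
m_2 = E[X²] = σ⁴ (1 + c) = 1 · (1 + 0.175000) = 1 · 1.175000 = 1.175000.
(Note m_2 − m_1² simplifies to c · σ⁴ = 0.175000 · 1.)

Var(X) = m_2 − m_1² = 1.175000 − 1 = 0.175000.


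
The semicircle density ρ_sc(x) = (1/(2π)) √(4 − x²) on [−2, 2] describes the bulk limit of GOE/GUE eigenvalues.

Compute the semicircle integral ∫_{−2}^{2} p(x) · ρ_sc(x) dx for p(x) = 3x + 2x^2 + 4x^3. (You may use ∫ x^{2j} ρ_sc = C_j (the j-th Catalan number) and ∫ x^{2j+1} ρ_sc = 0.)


Write p(x) = Σ a_i x^i, split into monomials and integrate each against ρ_sc separately.
Using ∫ x^{2j} ρ_sc = C_j = (1/(j+1)) C(2j, j) (Catalan numbers) and ∫ x^{2j+1} ρ_sc = 0 (odd monomials vanish by symmetry):
  i = 1 (odd): ∫ x^1 ρ_sc = 0 (vanishes)
  i = 2 (even): a_2 · C_{1} = 2 · 1 = 2
  i = 3 (odd): ∫ x^3 ρ_sc = 0 (vanishes)

Summing the contributions: ∫_{−2}^{2} p(x) ρ_sc(x) dx = 2.


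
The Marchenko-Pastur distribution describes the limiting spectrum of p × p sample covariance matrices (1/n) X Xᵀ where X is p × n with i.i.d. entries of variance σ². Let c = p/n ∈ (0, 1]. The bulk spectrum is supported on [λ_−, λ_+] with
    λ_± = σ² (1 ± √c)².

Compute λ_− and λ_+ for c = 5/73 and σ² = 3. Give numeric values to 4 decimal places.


c = 5/73 = 0.068493; √c = 0.261712.
λ_− = σ² (1 − √c)² = 3 · (1 − 0.261712)² = 3 · (0.738288)² = 1.635208.
λ_+ = σ² (1 + √c)² = 3 · (1 + 0.261712)² = 3 · (1.261712)² = 4.775751.

Rounded to 4 decimal places: λ_− ≈ 1.6352, λ_+ ≈ 4.7758.


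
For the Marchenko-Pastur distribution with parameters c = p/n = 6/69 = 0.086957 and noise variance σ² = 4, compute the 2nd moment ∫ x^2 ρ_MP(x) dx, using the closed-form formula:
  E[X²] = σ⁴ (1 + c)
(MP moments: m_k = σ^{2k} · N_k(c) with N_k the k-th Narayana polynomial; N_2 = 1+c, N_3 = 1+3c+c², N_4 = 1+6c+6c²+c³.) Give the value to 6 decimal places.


E[X²] = σ⁴ (1 + c) (second MP moment). With σ² = 4 (so σ⁴ = 16) and c = 6/69 = 0.086957: E[X²] = 16 · (1 + 0.086957) = 16 · 1.086957.

So E[X^2] = 17.391304.


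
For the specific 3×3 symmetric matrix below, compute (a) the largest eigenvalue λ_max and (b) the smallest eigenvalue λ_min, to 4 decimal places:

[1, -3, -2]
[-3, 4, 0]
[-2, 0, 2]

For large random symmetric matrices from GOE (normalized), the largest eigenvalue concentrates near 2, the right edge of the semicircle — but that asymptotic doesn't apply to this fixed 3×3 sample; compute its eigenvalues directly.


Since M is real symmetric, all three eigenvalues are real; they are the roots of det(λI − M) = λ³ − (tr M) λ² + s λ − det M, where s is the sum of the principal 2×2 minors.
tr M = 1 + 4 + 2 = 7.
s = (1·4 − (-3)²) + (1·2 − (-2)²) + (4·2 − 0²) = -5 + (-2) + 8 = 1.
det M (expand along row 1) = 1·8 − (-3)·(-6) + (-2)·8 = -26.
Characteristic polynomial: λ³ − 7λ² + λ + 26 = 0.
Substitute λ = y + (tr M)/3 = y + 2.333333 to remove the quadratic term: y³ + p·y + q = 0 with p = s − (tr M)²/3 = -15.333333 and q = −2(tr M)³/27 + (tr M)·s/3 − det M = 2.925926.
Three real roots ⇒ use the trigonometric (Viète) form: r = 2√(−p/3) = 4.521553, φ = arccos(3q/(p·r)) = arccos(-0.126608) = 1.697745 rad.
y_k = r·cos(φ/3 − 2πk/3) for k = 0, 1, 2 gives y = 3.816636, 0.191278, -4.007913.
λ_k = y_k + 2.333333 gives λ = 6.1500, 2.5246, -1.6746 (check: the sum is 7.0000 = tr M).

Hence λ_max = 6.1500 and λ_min = -1.6746.


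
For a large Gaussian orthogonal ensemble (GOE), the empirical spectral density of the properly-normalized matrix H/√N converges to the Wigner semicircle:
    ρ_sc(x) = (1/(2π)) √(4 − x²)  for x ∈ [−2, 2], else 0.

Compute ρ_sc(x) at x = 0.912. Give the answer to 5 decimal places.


ρ_sc(x) = (1/(2π)) √(4 − x²). With x = 0.912:
  4 − x² = 4 − (0.912)² = 4 − 0.831744 = 3.168256.
  √(4 − x²) = 1.779960.
  1/(2π) = 0.159155.
  ρ_sc(0.912) = 0.159155 · 1.779960 = 0.283289.

Rounded to 5 decimal places: ρ_sc(0.912) ≈ 0.28329.


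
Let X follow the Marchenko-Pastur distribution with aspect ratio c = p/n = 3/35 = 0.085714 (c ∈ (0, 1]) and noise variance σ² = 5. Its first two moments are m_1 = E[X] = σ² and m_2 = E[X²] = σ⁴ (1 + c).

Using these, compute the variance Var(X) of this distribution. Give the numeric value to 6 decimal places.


m_1 = E[X] = σ² = 5, so m_1² = 25.
m_2 = E[X²] = σ⁴ (1 + c) = 25 · (1 + 0.085714) = 25 · 1.085714 = 27.142857.
(Note m_2 − m_1² simplifies to c · σ⁴ = 0.085714 · 25.)

Var(X) = m_2 − m_1² = 27.142857 − 25 = 2.142857.


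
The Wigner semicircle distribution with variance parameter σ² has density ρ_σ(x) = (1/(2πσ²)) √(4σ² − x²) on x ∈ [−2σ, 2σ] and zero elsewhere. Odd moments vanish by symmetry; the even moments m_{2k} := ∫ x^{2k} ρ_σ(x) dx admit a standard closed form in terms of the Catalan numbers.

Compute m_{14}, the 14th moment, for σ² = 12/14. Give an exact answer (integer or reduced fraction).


By the scaled semicircle moment identity, m_{2k} = σ^{2k} · C_k with k = 7.
C_7 = (1/(k+1)) · C(2k, k) = (1/8) · C(14, 7) = (1/8) · 3432 = 429.
σ^{2k} = (σ²)^k = (12/14)^7 = 279936/823543.

Therefore m_{14} = σ^{14} · C_7 = (279936/823543) · 429 = 120092544/823543.


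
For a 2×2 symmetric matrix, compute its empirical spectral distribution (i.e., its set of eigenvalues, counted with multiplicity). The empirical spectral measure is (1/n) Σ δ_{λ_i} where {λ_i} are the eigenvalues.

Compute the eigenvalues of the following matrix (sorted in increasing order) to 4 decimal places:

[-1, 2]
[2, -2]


Since M is real symmetric, both eigenvalues are real; they are the roots of det(λI − M) = λ² − (tr M) λ + det M.
tr M = -1 + (-2) = -3.
det M = (-1)·(-2) − 2² = 2 − 4 = -2.
Characteristic polynomial: λ² + 3λ − 2 = 0.
Discriminant Δ = (tr M)² − 4·det M = 9 − (-8) = 17; √Δ = 4.123106.
λ = (tr M ± √Δ)/2 = (-3 ± 4.123106)/2, giving (tr M − √Δ)/2 = -3.5616 and (tr M + √Δ)/2 = 0.5616.

Eigenvalues sorted in increasing order: [-3.5616, 0.5616].


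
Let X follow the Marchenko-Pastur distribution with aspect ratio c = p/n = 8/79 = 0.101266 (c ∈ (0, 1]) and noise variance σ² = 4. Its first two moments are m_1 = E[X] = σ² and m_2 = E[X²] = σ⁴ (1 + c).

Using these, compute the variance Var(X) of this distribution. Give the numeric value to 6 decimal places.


m_1 = E[X] = σ² = 4, so m_1² = 16.
m_2 = E[X²] = σ⁴ (1 + c) = 16 · (1 + 0.101266) = 16 · 1.101266 = 17.620253.
(Note m_2 − m_1² simplifies to c · σ⁴ = 0.101266 · 16.)

Var(X) = m_2 − m_1² = 17.620253 − 16 = 1.620253.


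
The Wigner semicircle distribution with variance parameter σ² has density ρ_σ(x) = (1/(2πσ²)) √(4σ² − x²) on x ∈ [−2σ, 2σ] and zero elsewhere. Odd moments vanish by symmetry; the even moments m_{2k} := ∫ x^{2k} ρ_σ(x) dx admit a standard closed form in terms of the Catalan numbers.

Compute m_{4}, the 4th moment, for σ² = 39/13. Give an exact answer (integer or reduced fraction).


By the scaled semicircle moment identity, m_{2k} = σ^{2k} · C_k with k = 2.
C_2 = (1/(k+1)) · C(2k, k) = (1/3) · C(4, 2) = (1/3) · 6 = 2.
σ^{2k} = (σ²)^k = (39/13)^2 = 9.

Therefore m_{4} = σ^{4} · C_2 = 9 · 2 = 18.
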